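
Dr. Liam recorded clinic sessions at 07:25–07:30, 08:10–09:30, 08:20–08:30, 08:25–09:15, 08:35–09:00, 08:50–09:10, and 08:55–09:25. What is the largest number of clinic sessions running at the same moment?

At 08:55, 5 of the intervals are simultaneously active.
No point has more.

5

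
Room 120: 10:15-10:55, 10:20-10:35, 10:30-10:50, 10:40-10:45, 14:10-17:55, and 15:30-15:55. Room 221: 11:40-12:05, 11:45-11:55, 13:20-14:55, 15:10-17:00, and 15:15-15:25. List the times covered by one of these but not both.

10:15–10:55, 11:40–12:05, 13:20–14:10, 14:55–15:10, 17:00–17:55

A, merged: 10:15–10:55, 14:10–17:55.
B, merged: 11:40–12:05, 13:20–14:55, 15:10–17:00.
A \ B = 10:15–10:55, 14:55–15:10, 17:00–17:55.
B \ A = 11:40–12:05, 13:20–14:10.
Union of the two gives the symmetric difference.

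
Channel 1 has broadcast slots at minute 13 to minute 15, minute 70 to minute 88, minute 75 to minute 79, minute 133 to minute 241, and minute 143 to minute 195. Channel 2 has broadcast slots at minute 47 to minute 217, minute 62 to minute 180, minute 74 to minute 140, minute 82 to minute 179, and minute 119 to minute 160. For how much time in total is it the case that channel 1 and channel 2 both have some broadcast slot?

102 minutes

Merge the first list: minute 13 to minute 15, minute 70 to minute 88, minute 133 to minute 241.
Merge the second list: minute 47 to minute 217.
A ∩ B = minute 70 to minute 88, minute 133 to minute 217.
Total: 18 minutes + 84 minutes = 102 minutes.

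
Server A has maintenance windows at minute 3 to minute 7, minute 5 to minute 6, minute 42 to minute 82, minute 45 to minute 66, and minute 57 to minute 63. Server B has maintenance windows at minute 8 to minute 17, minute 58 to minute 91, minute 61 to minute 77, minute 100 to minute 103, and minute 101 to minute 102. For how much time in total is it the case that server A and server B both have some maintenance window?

A, merged: minute 3 to minute 7, minute 42 to minute 82.
B, merged: minute 8 to minute 17, minute 58 to minute 91, minute 100 to minute 103.
A ∩ B = minute 58 to minute 82.
Total: 24 minutes.

24 minutes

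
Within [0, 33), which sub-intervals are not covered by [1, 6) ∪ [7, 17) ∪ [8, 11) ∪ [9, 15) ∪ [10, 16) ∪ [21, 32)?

[0, 1) ∪ [6, 7) ∪ [17, 21) ∪ [32, 33)

The merged coverage is [1, 6), [7, 17), [21, 32).
Uncovered inside [0, 33): [0, 1), [6, 7), [17, 21), [32, 33).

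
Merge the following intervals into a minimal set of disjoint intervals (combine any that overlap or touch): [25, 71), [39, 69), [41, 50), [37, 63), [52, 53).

[25, 71)

Sort by start: [25, 71), [37, 63), [39, 69), [41, 50), [52, 53).
[37, 63) overlaps/touches [25, 71) → extend to [25, 71).
[39, 69) overlaps/touches [25, 71) → extend to [25, 71).
[41, 50) overlaps/touches [25, 71) → extend to [25, 71).
[52, 53) overlaps/touches [25, 71) → extend to [25, 71).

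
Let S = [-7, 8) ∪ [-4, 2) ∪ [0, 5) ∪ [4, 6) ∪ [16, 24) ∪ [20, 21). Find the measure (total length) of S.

Merged: [-7, 8), [16, 24).
Lengths: 15 + 8 = 23.

23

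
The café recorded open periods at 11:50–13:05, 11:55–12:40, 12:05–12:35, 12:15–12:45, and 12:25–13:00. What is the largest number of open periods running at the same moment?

5

At 12:25, 5 of the intervals are simultaneously active.
No point has more.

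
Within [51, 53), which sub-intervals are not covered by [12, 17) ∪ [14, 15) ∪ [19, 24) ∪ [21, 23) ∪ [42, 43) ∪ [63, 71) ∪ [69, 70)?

The merged coverage is [12, 17), [19, 24), [42, 43), [63, 71).
Uncovered inside [51, 53): [51, 53).

[51, 53)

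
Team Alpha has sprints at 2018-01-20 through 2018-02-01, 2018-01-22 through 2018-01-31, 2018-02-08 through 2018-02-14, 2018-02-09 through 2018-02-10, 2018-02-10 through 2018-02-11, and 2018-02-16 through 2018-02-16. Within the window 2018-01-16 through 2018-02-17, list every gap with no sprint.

2018-01-16 through 2018-01-19, 2018-02-02 through 2018-02-07, 2018-02-15 through 2018-02-15, 2018-02-17 through 2018-02-17

Covered (merged): 2018-01-20 through 2018-02-01, 2018-02-08 through 2018-02-14, 2018-02-16 through 2018-02-16.
Gaps within 2018-01-16 through 2018-02-17: 2018-01-16 through 2018-01-19, 2018-02-02 through 2018-02-07, 2018-02-15 through 2018-02-15, 2018-02-17 through 2018-02-17.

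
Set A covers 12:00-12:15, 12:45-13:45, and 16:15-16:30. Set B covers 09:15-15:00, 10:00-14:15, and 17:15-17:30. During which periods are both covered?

12:00–12:15, 12:45–13:45

Second set merges to 09:15–15:00, 17:15–17:30.
12:00–12:15 meets the second set on 12:00–12:15.
12:45–13:45 meets the second set on 12:45–13:45.
16:15–16:30: no overlap with the second set.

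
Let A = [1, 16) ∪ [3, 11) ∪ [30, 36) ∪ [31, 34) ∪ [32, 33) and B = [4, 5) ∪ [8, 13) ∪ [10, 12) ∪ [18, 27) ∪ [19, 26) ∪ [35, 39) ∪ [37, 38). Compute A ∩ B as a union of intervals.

Merge the first list: [1, 16), [30, 36).
Merge the second list: [4, 5), [8, 13), [18, 27), [35, 39).
[1, 16) meets the second set on [4, 5), [8, 13).
[30, 36) meets the second set on [35, 36).

[4, 5) ∪ [8, 13) ∪ [35, 36)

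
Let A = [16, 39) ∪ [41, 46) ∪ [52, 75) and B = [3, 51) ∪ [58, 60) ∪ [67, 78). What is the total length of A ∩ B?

38

A ∩ B = [16, 39), [41, 46), [58, 60), [67, 75).
Total: 23 + 5 + 2 + 8 = 38.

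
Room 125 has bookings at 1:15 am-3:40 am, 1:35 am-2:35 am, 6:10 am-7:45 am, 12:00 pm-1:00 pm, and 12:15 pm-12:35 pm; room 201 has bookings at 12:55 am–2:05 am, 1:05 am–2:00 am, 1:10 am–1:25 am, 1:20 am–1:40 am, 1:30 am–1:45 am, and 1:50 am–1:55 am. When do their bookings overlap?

First set merges to 1:15 am–3:40 am, 6:10 am–7:45 am, 12:00 pm–1:00 pm.
Second set merges to 12:55 am–2:05 am.
1:15 am–3:40 am ∩ B → 1:15 am–2:05 am.
6:10 am–7:45 am meets no B interval.
12:00 pm–1:00 pm meets no B interval.

1:15 am–2:05 am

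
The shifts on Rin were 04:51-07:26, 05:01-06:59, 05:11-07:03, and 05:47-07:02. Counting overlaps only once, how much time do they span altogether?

Merged: 04:51-07:26.
Length: 2 h 35 min.

2 h 35 min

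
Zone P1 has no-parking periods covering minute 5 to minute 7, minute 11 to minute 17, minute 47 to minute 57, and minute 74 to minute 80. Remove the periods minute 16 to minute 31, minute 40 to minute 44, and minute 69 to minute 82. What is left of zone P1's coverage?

minute 5 to minute 7, minute 11 to minute 16, minute 47 to minute 57

minute 5 to minute 7: no B overlap → unchanged.
minute 11 to minute 17 minus B → minute 11 to minute 16.
minute 47 to minute 57: no B overlap → unchanged.
minute 74 to minute 80: fully covered by B → removed.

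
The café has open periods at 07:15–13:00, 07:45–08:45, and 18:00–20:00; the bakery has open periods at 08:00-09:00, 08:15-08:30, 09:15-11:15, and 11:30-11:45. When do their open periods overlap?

A, merged: 07:15-13:00, 18:00-20:00.
B, merged: 08:00-09:00, 09:15-11:15, 11:30-11:45.
07:15-13:00 meets the second set on 08:00-09:00, 09:15-11:15, 11:30-11:45.
18:00-20:00: no overlap with the second set.

08:00-09:00, 09:15-11:15, 11:30-11:45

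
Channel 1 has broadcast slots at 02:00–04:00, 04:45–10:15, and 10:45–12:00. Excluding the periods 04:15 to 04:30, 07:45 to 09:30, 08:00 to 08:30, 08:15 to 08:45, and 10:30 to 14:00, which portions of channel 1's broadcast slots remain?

02:00–04:00, 04:45–07:45, 09:30–10:15

B, merged: 04:15–04:30, 07:45–09:30, 10:30–14:00.
02:00–04:00: no B overlap → unchanged.
04:45–10:15 minus B → 04:45–07:45, 09:30–10:15.
10:45–12:00: fully covered by B → removed.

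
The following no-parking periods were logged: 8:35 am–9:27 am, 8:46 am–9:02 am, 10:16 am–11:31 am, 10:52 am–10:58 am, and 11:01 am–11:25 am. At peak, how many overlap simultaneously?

2

At 8:46 am, 2 of the intervals are simultaneously active.
No point has more.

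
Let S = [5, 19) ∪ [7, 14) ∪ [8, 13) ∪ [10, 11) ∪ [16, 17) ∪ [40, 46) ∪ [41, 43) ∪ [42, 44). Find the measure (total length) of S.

Merged: [5, 19), [40, 46).
Lengths: 14 + 6 = 20.

20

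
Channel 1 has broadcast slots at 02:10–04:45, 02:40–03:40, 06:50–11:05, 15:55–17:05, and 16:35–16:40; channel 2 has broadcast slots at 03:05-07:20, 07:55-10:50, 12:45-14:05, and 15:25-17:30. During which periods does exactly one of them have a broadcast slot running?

A, merged: 02:10-04:45, 06:50-11:05, 15:55-17:05.
A but not B: 02:10-03:05, 07:20-07:55, 10:50-11:05.
B but not A: 04:45-06:50, 12:45-14:05, 15:25-15:55, 17:05-17:30.
Combining gives A △ B.

02:10-03:05, 04:45-06:50, 07:20-07:55, 10:50-11:05, 12:45-14:05, 15:25-15:55, 17:05-17:30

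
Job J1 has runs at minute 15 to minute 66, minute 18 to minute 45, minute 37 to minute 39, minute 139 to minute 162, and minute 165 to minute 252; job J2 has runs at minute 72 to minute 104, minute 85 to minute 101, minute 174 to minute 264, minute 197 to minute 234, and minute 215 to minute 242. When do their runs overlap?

minute 174 to minute 252

A, merged: minute 15 to minute 66, minute 139 to minute 162, minute 165 to minute 252.
B, merged: minute 72 to minute 104, minute 174 to minute 264.
minute 15 to minute 66 falls entirely outside B.
minute 139 to minute 162 falls entirely outside B.
minute 165 to minute 252 overlaps B on minute 174 to minute 252.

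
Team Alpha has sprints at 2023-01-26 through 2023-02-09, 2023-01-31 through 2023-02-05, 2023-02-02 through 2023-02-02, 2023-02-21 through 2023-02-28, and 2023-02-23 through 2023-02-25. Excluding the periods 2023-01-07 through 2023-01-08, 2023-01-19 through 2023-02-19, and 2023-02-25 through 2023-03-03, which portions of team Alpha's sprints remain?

2023-02-21 through 2023-02-24

Merge the first list: 2023-01-26 through 2023-02-09, 2023-02-21 through 2023-02-28.
2023-01-26 through 2023-02-09 lies entirely inside B → drops out.
2023-02-21 through 2023-02-28 with B removed leaves 2023-02-21 through 2023-02-24.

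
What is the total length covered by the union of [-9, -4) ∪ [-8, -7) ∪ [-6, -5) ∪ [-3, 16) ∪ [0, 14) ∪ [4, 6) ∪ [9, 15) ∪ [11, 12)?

Merged: [-9, -4), [-3, 16).
Lengths: 5 + 19 = 24.

24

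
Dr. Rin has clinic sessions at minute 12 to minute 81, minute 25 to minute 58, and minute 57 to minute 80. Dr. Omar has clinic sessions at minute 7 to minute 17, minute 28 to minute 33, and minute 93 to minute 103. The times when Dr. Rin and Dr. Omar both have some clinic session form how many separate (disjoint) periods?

2

Merge the first list: minute 12 to minute 81.
A ∩ B = minute 12 to minute 17, minute 28 to minute 33.
That is 2 disjoint pieces.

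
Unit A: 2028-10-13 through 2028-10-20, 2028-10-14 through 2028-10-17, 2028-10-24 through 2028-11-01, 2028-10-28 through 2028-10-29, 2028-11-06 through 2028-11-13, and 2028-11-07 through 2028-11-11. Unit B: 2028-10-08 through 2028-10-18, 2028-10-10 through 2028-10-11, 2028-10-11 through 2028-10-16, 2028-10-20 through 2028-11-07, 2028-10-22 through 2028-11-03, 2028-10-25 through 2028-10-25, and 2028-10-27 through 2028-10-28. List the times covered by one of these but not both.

2028-10-08 through 2028-10-12, 2028-10-19 through 2028-10-19, 2028-10-21 through 2028-10-23, 2028-11-02 through 2028-11-05, 2028-11-08 through 2028-11-13

Merge the first list: 2028-10-13 through 2028-10-20, 2028-10-24 through 2028-11-01, 2028-11-06 through 2028-11-13.
Merge the second list: 2028-10-08 through 2028-10-18, 2028-10-20 through 2028-11-07.
Only in the first: 2028-10-19 through 2028-10-19, 2028-11-08 through 2028-11-13.
Only in the second: 2028-10-08 through 2028-10-12, 2028-10-21 through 2028-10-23, 2028-11-02 through 2028-11-05.
Together these are the periods covered by exactly one.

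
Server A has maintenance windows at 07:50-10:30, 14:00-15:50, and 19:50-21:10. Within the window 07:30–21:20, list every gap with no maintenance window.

Covered (merged): 07:50–10:30, 14:00–15:50, 19:50–21:10.
Complement within 07:30–21:20: 07:30–07:50, 10:30–14:00, 15:50–19:50, 21:10–21:20.

07:30–07:50, 10:30–14:00, 15:50–19:50, 21:10–21:20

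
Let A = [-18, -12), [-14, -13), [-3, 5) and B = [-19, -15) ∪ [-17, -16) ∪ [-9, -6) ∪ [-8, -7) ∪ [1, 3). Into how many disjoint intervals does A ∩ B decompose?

Merge the first list: [-18, -12), [-3, 5).
Merge the second list: [-19, -15), [-9, -6), [1, 3).
A ∩ B = [-18, -15), [1, 3).
That is 2 disjoint pieces.

2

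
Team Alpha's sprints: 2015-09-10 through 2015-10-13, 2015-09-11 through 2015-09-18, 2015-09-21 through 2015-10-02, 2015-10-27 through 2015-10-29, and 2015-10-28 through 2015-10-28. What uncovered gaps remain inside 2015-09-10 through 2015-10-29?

2015-10-14 through 2015-10-26

The merged coverage is 2015-09-10 through 2015-10-13, 2015-10-27 through 2015-10-29.
Gaps within 2015-09-10 through 2015-10-29: 2015-10-14 through 2015-10-26.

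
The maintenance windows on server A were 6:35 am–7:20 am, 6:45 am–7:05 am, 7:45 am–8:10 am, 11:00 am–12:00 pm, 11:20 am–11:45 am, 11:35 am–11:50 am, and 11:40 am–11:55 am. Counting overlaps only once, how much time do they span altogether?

Merged: 6:35 am–7:20 am, 7:45 am–8:10 am, 11:00 am–12:00 pm.
Lengths: 45 min + 25 min + 1 h = 2 h 10 min.

2 h 10 min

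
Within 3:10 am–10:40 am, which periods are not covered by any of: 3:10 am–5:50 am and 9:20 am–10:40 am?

The merged coverage is 3:10 am–5:50 am, 9:20 am–10:40 am.
Uncovered inside 3:10 am–10:40 am: 5:50 am–9:20 am.

5:50 am–9:20 am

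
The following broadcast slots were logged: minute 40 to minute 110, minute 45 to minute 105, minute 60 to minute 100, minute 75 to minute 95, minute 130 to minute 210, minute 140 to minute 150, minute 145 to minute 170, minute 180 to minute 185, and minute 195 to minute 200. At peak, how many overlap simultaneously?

Walk the sorted start/end points keeping a running depth.
The depth first hits 4 at minute 75.

4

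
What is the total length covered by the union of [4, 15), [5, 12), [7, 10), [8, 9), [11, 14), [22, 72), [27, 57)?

Merged: [4, 15), [22, 72).
Lengths: 11 + 50 = 61.

61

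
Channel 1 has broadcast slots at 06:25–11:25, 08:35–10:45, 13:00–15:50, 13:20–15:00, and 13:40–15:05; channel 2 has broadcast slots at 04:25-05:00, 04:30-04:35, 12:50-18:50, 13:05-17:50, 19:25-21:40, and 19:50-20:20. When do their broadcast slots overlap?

First set merges to 06:25-11:25, 13:00-15:50.
Second set merges to 04:25-05:00, 12:50-18:50, 19:25-21:40.
06:25-11:25 meets no B interval.
13:00-15:50 ∩ B → 13:00-15:50.

13:00-15:50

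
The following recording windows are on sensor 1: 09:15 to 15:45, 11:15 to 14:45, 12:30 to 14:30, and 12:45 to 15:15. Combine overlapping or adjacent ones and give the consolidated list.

11:15–14:45 overlaps/touches 09:15–15:45 → extend to 09:15–15:45.
12:30–14:30 overlaps/touches 09:15–15:45 → extend to 09:15–15:45.
12:45–15:15 overlaps/touches 09:15–15:45 → extend to 09:15–15:45.

09:15–15:45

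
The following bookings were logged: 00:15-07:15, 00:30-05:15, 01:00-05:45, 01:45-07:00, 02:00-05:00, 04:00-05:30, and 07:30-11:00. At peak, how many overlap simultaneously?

At 04:00, 6 of the intervals are simultaneously active.
No point has more.

6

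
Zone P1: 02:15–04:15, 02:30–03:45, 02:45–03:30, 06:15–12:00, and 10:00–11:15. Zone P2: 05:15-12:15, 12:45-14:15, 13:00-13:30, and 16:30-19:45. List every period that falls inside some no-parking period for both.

06:15–12:00

A, merged: 02:15–04:15, 06:15–12:00.
B, merged: 05:15–12:15, 12:45–14:15, 16:30–19:45.
02:15–04:15: no overlap with the second set.
06:15–12:00 meets the second set on 06:15–12:00.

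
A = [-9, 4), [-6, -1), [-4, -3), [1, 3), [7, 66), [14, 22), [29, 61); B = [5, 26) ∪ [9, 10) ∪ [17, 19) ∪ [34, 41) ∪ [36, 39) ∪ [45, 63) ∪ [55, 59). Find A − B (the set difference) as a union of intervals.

A, merged: [-9, 4), [7, 66).
B, merged: [5, 26), [34, 41), [45, 63).
[-9, 4) is untouched.
[7, 66) with B removed leaves [26, 34), [41, 45), [63, 66).

[-9, 4) ∪ [26, 34) ∪ [41, 45) ∪ [63, 66)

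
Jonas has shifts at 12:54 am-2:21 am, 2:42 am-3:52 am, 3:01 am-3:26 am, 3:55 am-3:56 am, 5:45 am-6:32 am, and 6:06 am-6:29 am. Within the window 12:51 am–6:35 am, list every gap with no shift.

12:51 am-12:54 am, 2:21 am-2:42 am, 3:52 am-3:55 am, 3:56 am-5:45 am, 6:32 am-6:35 am

After merging, the occupied span is 12:54 am-2:21 am, 2:42 am-3:52 am, 3:55 am-3:56 am, 5:45 am-6:32 am.
Complement within 12:51 am-6:35 am: 12:51 am-12:54 am, 2:21 am-2:42 am, 3:52 am-3:55 am, 3:56 am-5:45 am, 6:32 am-6:35 am.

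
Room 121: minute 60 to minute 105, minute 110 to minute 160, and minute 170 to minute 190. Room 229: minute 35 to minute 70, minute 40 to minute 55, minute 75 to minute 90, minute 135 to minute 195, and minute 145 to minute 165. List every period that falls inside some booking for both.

Merge the second list: minute 35 to minute 70, minute 75 to minute 90, minute 135 to minute 195.
minute 60 to minute 105 ∩ B → minute 60 to minute 70, minute 75 to minute 90.
minute 110 to minute 160 ∩ B → minute 135 to minute 160.
minute 170 to minute 190 ∩ B → minute 170 to minute 190.

minute 60 to minute 70, minute 75 to minute 90, minute 135 to minute 160, minute 170 to minute 190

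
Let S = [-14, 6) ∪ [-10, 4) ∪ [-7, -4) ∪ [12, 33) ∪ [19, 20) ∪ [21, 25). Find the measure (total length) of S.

Merged: [-14, 6), [12, 33).
Lengths: 20 + 21 = 41.

41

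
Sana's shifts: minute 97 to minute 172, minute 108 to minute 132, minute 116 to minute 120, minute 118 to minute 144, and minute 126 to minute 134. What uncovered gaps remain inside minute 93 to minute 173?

minute 93 to minute 97, minute 172 to minute 173

The merged coverage is minute 97 to minute 172.
Uncovered inside minute 93 to minute 173: minute 93 to minute 97, minute 172 to minute 173.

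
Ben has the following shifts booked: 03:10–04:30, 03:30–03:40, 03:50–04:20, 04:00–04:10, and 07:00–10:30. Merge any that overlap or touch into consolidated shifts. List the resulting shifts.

03:30–03:40 overlaps/touches 03:10–04:30 → extend to 03:10–04:30.
03:50–04:20 overlaps/touches 03:10–04:30 → extend to 03:10–04:30.
04:00–04:10 overlaps/touches 03:10–04:30 → extend to 03:10–04:30.
07:00–10:30 is disjoint → start new block.

03:10–04:30, 07:00–10:30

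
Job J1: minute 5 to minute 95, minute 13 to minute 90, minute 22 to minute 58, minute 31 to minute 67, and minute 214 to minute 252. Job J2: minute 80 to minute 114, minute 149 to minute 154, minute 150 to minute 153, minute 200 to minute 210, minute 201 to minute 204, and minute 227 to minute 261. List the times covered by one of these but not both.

First set merges to minute 5 to minute 95, minute 214 to minute 252.
Second set merges to minute 80 to minute 114, minute 149 to minute 154, minute 200 to minute 210, minute 227 to minute 261.
A but not B: minute 5 to minute 80, minute 214 to minute 227.
B but not A: minute 95 to minute 114, minute 149 to minute 154, minute 200 to minute 210, minute 252 to minute 261.
Combining gives A △ B.

minute 5 to minute 80, minute 95 to minute 114, minute 149 to minute 154, minute 200 to minute 210, minute 214 to minute 227, minute 252 to minute 261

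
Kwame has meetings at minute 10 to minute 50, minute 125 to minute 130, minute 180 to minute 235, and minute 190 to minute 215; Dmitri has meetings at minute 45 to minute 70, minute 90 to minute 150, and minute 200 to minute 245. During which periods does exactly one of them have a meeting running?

minute 10 to minute 45, minute 50 to minute 70, minute 90 to minute 125, minute 130 to minute 150, minute 180 to minute 200, minute 235 to minute 245

First set merges to minute 10 to minute 50, minute 125 to minute 130, minute 180 to minute 235.
A but not B: minute 10 to minute 45, minute 180 to minute 200.
B but not A: minute 50 to minute 70, minute 90 to minute 125, minute 130 to minute 150, minute 235 to minute 245.
Combining gives A △ B.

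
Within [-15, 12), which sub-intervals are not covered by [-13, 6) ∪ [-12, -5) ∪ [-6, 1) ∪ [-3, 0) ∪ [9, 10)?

After merging, the occupied span is [-13, 6), [9, 10).
Complement within [-15, 12): [-15, -13), [6, 9), [10, 12).

[-15, -13) ∪ [6, 9) ∪ [10, 12)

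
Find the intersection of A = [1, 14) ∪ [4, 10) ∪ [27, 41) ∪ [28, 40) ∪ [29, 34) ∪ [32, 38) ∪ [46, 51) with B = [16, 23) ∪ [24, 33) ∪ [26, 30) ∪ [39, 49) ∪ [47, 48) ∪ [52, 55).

A, merged: [1, 14), [27, 41), [46, 51).
B, merged: [16, 23), [24, 33), [39, 49), [52, 55).
[1, 14) falls entirely outside B.
[27, 41) overlaps B on [27, 33), [39, 41).
[46, 51) overlaps B on [46, 49).

[27, 33) ∪ [39, 41) ∪ [46, 49)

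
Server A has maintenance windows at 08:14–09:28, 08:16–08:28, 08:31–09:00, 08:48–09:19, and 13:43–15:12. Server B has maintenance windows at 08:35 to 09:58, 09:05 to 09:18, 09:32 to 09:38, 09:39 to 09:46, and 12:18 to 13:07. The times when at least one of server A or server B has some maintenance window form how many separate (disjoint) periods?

First set merges to 08:14–09:28, 13:43–15:12.
Second set merges to 08:35–09:58, 12:18–13:07.
A ∪ B = 08:14–09:58, 12:18–13:07, 13:43–15:12.
That is 3 disjoint pieces.

3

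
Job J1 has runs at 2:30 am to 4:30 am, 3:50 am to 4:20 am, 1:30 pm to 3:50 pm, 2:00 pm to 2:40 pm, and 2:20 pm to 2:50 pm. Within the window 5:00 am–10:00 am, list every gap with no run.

5:00 am–10:00 am

The merged coverage is 2:30 am–4:30 am, 1:30 pm–3:50 pm.
Uncovered inside 5:00 am–10:00 am: 5:00 am–10:00 am.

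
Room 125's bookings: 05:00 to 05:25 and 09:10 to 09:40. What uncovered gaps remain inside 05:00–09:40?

05:25–09:10

The merged coverage is 05:00–05:25, 09:10–09:40.
Complement within 05:00–09:40: 05:25–09:10.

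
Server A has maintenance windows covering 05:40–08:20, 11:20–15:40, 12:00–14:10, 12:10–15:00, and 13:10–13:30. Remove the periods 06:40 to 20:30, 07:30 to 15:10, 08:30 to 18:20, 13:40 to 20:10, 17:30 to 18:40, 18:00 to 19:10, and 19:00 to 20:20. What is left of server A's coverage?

Merge the first list: 05:40–08:20, 11:20–15:40.
Merge the second list: 06:40–20:30.
05:40–08:20 \ B = 05:40–06:40.
11:20–15:40: entirely removed.

05:40–06:40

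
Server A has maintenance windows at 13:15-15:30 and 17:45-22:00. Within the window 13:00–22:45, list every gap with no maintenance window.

The merged coverage is 13:15-15:30, 17:45-22:00.
Gaps within 13:00-22:45: 13:00-13:15, 15:30-17:45, 22:00-22:45.

13:00-13:15, 15:30-17:45, 22:00-22:45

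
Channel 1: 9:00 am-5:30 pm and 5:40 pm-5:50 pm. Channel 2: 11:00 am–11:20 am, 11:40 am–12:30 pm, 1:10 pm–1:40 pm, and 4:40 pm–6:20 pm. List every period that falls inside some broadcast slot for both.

9:00 am–5:30 pm overlaps B on 11:00 am–11:20 am, 11:40 am–12:30 pm, 1:10 pm–1:40 pm, 4:40 pm–5:30 pm.
5:40 pm–5:50 pm overlaps B on 5:40 pm–5:50 pm.

11:00 am–11:20 am, 11:40 am–12:30 pm, 1:10 pm–1:40 pm, 4:40 pm–5:30 pm, 5:40 pm–5:50 pm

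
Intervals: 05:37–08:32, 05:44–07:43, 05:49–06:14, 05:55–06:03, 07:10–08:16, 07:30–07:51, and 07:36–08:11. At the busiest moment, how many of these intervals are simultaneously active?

Walk the sorted start/end points keeping a running depth.
The depth first hits 5 at 07:36.

5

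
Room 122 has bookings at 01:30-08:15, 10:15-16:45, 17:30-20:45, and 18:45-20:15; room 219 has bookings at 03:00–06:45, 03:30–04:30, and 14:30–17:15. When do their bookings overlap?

03:00–06:45, 14:30–16:45

A, merged: 01:30–08:15, 10:15–16:45, 17:30–20:45.
B, merged: 03:00–06:45, 14:30–17:15.
01:30–08:15 meets the second set on 03:00–06:45.
10:15–16:45 meets the second set on 14:30–16:45.
17:30–20:45: no overlap with the second set.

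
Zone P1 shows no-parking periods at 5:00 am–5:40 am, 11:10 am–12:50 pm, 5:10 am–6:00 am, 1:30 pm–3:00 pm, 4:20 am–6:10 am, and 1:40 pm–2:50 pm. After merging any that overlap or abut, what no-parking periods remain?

4:20 am–6:10 am, 11:10 am–12:50 pm, 1:30 pm–3:00 pm

Sort by start: 4:20 am–6:10 am, 5:00 am–5:40 am, 5:10 am–6:00 am, 11:10 am–12:50 pm, 1:30 pm–3:00 pm, 1:40 pm–2:50 pm.
5:00 am–5:40 am overlaps/touches 4:20 am–6:10 am → extend to 4:20 am–6:10 am.
5:10 am–6:00 am overlaps/touches 4:20 am–6:10 am → extend to 4:20 am–6:10 am.
11:10 am–12:50 pm is disjoint → start new block.
1:30 pm–3:00 pm is disjoint → start new block.
1:40 pm–2:50 pm overlaps/touches 1:30 pm–3:00 pm → extend to 1:30 pm–3:00 pm.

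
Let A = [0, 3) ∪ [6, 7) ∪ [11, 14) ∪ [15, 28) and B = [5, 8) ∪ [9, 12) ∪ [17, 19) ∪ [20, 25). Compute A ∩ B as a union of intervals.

[6, 7) ∪ [11, 12) ∪ [17, 19) ∪ [20, 25)

[0, 3) falls entirely outside B.
[6, 7) overlaps B on [6, 7).
[11, 14) overlaps B on [11, 12).
[15, 28) overlaps B on [17, 19), [20, 25).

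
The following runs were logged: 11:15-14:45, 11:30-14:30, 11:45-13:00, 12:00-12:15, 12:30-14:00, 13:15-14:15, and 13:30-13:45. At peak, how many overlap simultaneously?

5

Sweep endpoints in order; track running count of active intervals.
Peak of 5 reached at 13:30.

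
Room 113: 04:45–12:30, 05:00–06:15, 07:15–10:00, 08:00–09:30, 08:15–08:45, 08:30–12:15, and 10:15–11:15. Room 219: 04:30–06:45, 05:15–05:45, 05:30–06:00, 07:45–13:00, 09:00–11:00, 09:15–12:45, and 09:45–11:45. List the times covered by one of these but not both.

A, merged: 04:45–12:30.
B, merged: 04:30–06:45, 07:45–13:00.
Only in the first: 06:45–07:45.
Only in the second: 04:30–04:45, 12:30–13:00.
Together these are the periods covered by exactly one.

04:30–04:45, 06:45–07:45, 12:30–13:00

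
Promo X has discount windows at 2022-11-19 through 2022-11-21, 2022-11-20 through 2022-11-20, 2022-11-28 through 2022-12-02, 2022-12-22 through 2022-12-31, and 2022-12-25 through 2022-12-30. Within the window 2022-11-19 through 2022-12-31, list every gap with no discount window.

Covered (merged): 2022-11-19 through 2022-11-21, 2022-11-28 through 2022-12-02, 2022-12-22 through 2022-12-31.
Uncovered inside 2022-11-19 through 2022-12-31: 2022-11-22 through 2022-11-27, 2022-12-03 through 2022-12-21.

2022-11-22 through 2022-11-27, 2022-12-03 through 2022-12-21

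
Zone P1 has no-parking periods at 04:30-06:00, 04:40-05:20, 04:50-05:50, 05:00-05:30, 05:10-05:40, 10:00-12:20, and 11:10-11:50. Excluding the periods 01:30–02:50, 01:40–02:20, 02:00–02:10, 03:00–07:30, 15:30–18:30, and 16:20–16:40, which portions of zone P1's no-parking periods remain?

A, merged: 04:30-06:00, 10:00-12:20.
B, merged: 01:30-02:50, 03:00-07:30, 15:30-18:30.
04:30-06:00 lies entirely inside B → drops out.
10:00-12:20 is untouched.

10:00-12:20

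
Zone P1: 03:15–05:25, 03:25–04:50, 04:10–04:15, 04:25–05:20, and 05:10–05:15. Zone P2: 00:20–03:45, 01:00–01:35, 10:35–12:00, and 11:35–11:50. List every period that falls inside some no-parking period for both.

Merge the first list: 03:15–05:25.
Merge the second list: 00:20–03:45, 10:35–12:00.
03:15–05:25 ∩ B → 03:15–03:45.

03:15–03:45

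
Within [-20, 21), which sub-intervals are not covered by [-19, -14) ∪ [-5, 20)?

Covered (merged): [-19, -14), [-5, 20).
Uncovered inside [-20, 21): [-20, -19), [-14, -5), [20, 21).

[-20, -19) ∪ [-14, -5) ∪ [20, 21)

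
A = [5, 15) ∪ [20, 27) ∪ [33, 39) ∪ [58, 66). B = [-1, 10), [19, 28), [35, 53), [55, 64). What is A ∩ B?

[5, 15) ∩ B → [5, 10).
[20, 27) ∩ B → [20, 27).
[33, 39) ∩ B → [35, 39).
[58, 66) ∩ B → [58, 64).

[5, 10) ∪ [20, 27) ∪ [35, 39) ∪ [58, 64)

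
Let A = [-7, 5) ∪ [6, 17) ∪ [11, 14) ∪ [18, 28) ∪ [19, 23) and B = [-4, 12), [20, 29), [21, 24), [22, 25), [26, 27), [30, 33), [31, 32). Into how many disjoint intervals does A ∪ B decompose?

Merge the first list: [-7, 5), [6, 17), [18, 28).
Merge the second list: [-4, 12), [20, 29), [30, 33).
A ∪ B = [-7, 17), [18, 29), [30, 33).
That is 3 disjoint pieces.

3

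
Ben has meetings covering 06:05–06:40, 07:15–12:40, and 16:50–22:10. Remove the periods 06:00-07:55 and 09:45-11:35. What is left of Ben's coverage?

06:05–06:40 lies entirely inside B → drops out.
07:15–12:40 with B removed leaves 07:55–09:45, 11:35–12:40.
16:50–22:10 is untouched.

07:55–09:45, 11:35–12:40, 16:50–22:10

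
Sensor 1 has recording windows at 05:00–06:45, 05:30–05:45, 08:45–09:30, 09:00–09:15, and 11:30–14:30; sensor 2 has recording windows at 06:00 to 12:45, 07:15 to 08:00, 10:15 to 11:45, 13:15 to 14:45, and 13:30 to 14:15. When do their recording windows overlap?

Merge the first list: 05:00–06:45, 08:45–09:30, 11:30–14:30.
Merge the second list: 06:00–12:45, 13:15–14:45.
05:00–06:45 ∩ B → 06:00–06:45.
08:45–09:30 ∩ B → 08:45–09:30.
11:30–14:30 ∩ B → 11:30–12:45, 13:15–14:30.

06:00–06:45, 08:45–09:30, 11:30–12:45, 13:15–14:30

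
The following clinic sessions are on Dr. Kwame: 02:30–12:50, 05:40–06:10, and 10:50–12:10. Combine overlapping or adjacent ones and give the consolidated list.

05:40–06:10 overlaps/touches 02:30–12:50 → extend to 02:30–12:50.
10:50–12:10 overlaps/touches 02:30–12:50 → extend to 02:30–12:50.

02:30–12:50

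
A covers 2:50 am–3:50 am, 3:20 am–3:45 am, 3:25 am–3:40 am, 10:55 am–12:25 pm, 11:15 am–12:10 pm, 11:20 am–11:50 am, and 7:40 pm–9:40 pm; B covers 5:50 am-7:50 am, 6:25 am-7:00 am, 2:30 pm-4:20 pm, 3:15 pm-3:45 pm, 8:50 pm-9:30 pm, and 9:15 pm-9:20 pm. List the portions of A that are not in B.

A, merged: 2:50 am-3:50 am, 10:55 am-12:25 pm, 7:40 pm-9:40 pm.
B, merged: 5:50 am-7:50 am, 2:30 pm-4:20 pm, 8:50 pm-9:30 pm.
2:50 am-3:50 am: no B overlap → unchanged.
10:55 am-12:25 pm: no B overlap → unchanged.
7:40 pm-9:40 pm minus B → 7:40 pm-8:50 pm, 9:30 pm-9:40 pm.

2:50 am-3:50 am, 10:55 am-12:25 pm, 7:40 pm-8:50 pm, 9:30 pm-9:40 pm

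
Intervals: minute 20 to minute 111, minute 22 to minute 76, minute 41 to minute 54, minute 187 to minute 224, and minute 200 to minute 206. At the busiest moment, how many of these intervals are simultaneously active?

At minute 41, 3 of the intervals are simultaneously active.
No point has more.

3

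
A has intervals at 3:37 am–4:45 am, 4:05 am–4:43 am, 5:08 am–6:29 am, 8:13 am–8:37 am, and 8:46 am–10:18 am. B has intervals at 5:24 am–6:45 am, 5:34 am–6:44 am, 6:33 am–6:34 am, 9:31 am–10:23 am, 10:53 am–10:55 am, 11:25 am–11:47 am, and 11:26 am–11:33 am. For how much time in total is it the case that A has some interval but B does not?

2 h 33 min

Merge the first list: 3:37 am–4:45 am, 5:08 am–6:29 am, 8:13 am–8:37 am, 8:46 am–10:18 am.
Merge the second list: 5:24 am–6:45 am, 9:31 am–10:23 am, 10:53 am–10:55 am, 11:25 am–11:47 am.
A \ B = 3:37 am–4:45 am, 5:08 am–5:24 am, 8:13 am–8:37 am, 8:46 am–9:31 am.
Total: 1 h 8 min + 16 min + 24 min + 45 min = 2 h 33 min.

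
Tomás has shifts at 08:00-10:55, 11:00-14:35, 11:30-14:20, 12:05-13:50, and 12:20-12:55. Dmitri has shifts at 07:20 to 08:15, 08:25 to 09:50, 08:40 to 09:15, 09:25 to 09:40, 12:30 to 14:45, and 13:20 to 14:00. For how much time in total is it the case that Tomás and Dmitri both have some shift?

3 h 45 min

Merge the first list: 08:00–10:55, 11:00–14:35.
Merge the second list: 07:20–08:15, 08:25–09:50, 12:30–14:45.
A ∩ B = 08:00–08:15, 08:25–09:50, 12:30–14:35.
Total: 15 min + 1 h 25 min + 2 h 5 min = 3 h 45 min.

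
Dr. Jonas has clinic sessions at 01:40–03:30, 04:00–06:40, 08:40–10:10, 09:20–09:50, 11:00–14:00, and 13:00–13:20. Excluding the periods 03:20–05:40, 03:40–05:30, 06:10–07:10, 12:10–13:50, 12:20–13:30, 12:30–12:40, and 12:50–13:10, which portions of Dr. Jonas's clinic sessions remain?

A, merged: 01:40–03:30, 04:00–06:40, 08:40–10:10, 11:00–14:00.
B, merged: 03:20–05:40, 06:10–07:10, 12:10–13:50.
01:40–03:30 minus B → 01:40–03:20.
04:00–06:40 minus B → 05:40–06:10.
08:40–10:10: no B overlap → unchanged.
11:00–14:00 minus B → 11:00–12:10, 13:50–14:00.

01:40–03:20, 05:40–06:10, 08:40–10:10, 11:00–12:10, 13:50–14:00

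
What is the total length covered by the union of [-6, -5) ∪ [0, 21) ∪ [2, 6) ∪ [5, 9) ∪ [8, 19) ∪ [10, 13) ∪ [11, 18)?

Merged: [-6, -5), [0, 21).
Lengths: 1 + 21 = 22.

22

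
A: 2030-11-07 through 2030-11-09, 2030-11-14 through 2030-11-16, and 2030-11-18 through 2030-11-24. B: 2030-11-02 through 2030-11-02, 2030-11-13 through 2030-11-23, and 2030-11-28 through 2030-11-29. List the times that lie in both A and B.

2030-11-14 through 2030-11-16, 2030-11-18 through 2030-11-23

2030-11-07 through 2030-11-09: no overlap with the second set.
2030-11-14 through 2030-11-16 meets the second set on 2030-11-14 through 2030-11-16.
2030-11-18 through 2030-11-24 meets the second set on 2030-11-18 through 2030-11-23.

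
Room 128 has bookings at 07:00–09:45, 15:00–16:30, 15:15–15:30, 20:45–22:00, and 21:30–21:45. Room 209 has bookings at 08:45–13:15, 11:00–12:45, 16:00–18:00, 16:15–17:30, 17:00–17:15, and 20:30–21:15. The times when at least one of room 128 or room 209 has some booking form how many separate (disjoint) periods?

3

Merge the first list: 07:00-09:45, 15:00-16:30, 20:45-22:00.
Merge the second list: 08:45-13:15, 16:00-18:00, 20:30-21:15.
A ∪ B = 07:00-13:15, 15:00-18:00, 20:30-22:00.
That is 3 disjoint pieces.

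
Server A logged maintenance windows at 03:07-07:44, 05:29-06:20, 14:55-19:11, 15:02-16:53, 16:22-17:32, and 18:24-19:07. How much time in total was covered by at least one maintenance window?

Merged: 03:07–07:44, 14:55–19:11.
Lengths: 4 h 37 min + 4 h 16 min = 8 h 53 min.

8 h 53 min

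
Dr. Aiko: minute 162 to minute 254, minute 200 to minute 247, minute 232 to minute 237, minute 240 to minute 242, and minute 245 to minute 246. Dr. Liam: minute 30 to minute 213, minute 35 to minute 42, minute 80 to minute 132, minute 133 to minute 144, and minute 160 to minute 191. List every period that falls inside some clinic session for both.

minute 162 to minute 213

First set merges to minute 162 to minute 254.
Second set merges to minute 30 to minute 213.
minute 162 to minute 254 meets the second set on minute 162 to minute 213.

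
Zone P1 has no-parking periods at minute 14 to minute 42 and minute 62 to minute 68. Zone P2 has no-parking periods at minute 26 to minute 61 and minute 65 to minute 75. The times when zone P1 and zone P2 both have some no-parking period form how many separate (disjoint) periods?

A ∩ B = minute 26 to minute 42, minute 65 to minute 68.
That is 2 disjoint pieces.

2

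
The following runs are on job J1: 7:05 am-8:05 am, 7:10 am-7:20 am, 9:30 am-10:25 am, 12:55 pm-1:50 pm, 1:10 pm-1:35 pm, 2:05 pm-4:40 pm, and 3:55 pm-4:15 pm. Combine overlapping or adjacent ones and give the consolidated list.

7:10 am–7:20 am overlaps/touches 7:05 am–8:05 am → extend to 7:05 am–8:05 am.
9:30 am–10:25 am is disjoint → start new block.
12:55 pm–1:50 pm is disjoint → start new block.
1:10 pm–1:35 pm overlaps/touches 12:55 pm–1:50 pm → extend to 12:55 pm–1:50 pm.
2:05 pm–4:40 pm is disjoint → start new block.
3:55 pm–4:15 pm overlaps/touches 2:05 pm–4:40 pm → extend to 2:05 pm–4:40 pm.

7:05 am–8:05 am, 9:30 am–10:25 am, 12:55 pm–1:50 pm, 2:05 pm–4:40 pm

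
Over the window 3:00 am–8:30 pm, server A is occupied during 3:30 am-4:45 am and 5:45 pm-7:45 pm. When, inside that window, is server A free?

Covered (merged): 3:30 am–4:45 am, 5:45 pm–7:45 pm.
Gaps within 3:00 am–8:30 pm: 3:00 am–3:30 am, 4:45 am–5:45 pm, 7:45 pm–8:30 pm.

3:00 am–3:30 am, 4:45 am–5:45 pm, 7:45 pm–8:30 pm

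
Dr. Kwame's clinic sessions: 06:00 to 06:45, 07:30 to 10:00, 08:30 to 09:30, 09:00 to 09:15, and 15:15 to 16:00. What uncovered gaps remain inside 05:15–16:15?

05:15–06:00, 06:45–07:30, 10:00–15:15, 16:00–16:15

The merged coverage is 06:00–06:45, 07:30–10:00, 15:15–16:00.
Gaps within 05:15–16:15: 05:15–06:00, 06:45–07:30, 10:00–15:15, 16:00–16:15.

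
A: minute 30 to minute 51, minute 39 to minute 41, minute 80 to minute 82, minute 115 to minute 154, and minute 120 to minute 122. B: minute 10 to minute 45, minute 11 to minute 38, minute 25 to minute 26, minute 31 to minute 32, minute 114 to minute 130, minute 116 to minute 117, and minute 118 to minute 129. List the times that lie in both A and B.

minute 30 to minute 45, minute 115 to minute 130

Merge the first list: minute 30 to minute 51, minute 80 to minute 82, minute 115 to minute 154.
Merge the second list: minute 10 to minute 45, minute 114 to minute 130.
minute 30 to minute 51 ∩ B → minute 30 to minute 45.
minute 80 to minute 82 meets no B interval.
minute 115 to minute 154 ∩ B → minute 115 to minute 130.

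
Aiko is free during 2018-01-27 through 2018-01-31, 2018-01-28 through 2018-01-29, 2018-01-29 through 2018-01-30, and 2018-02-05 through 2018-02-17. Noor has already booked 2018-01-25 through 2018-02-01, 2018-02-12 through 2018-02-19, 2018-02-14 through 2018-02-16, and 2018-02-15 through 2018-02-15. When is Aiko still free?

2018-02-05 through 2018-02-11

Merge the first list: 2018-01-27 through 2018-01-31, 2018-02-05 through 2018-02-17.
Merge the second list: 2018-01-25 through 2018-02-01, 2018-02-12 through 2018-02-19.
2018-01-27 through 2018-01-31: entirely removed.
2018-02-05 through 2018-02-17 \ B = 2018-02-05 through 2018-02-11.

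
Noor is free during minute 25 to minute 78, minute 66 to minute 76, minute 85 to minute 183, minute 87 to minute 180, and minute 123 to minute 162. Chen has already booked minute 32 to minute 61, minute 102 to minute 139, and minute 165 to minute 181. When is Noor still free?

First set merges to minute 25 to minute 78, minute 85 to minute 183.
minute 25 to minute 78 minus B → minute 25 to minute 32, minute 61 to minute 78.
minute 85 to minute 183 minus B → minute 85 to minute 102, minute 139 to minute 165, minute 181 to minute 183.

minute 25 to minute 32, minute 61 to minute 78, minute 85 to minute 102, minute 139 to minute 165, minute 181 to minute 183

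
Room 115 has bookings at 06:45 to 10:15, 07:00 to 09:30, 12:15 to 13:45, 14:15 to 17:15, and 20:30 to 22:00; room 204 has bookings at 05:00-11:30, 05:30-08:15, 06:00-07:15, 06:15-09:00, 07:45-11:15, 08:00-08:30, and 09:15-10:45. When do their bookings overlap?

First set merges to 06:45-10:15, 12:15-13:45, 14:15-17:15, 20:30-22:00.
Second set merges to 05:00-11:30.
06:45-10:15 meets the second set on 06:45-10:15.
12:15-13:45: no overlap with the second set.
14:15-17:15: no overlap with the second set.
20:30-22:00: no overlap with the second set.

06:45-10:15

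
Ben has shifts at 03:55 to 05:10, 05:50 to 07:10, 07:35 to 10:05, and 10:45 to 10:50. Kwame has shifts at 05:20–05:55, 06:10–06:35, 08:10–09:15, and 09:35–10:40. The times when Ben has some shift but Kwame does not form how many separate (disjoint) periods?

A \ B = 03:55–05:10, 05:55–06:10, 06:35–07:10, 07:35–08:10, 09:15–09:35, 10:45–10:50.
That is 6 disjoint pieces.

6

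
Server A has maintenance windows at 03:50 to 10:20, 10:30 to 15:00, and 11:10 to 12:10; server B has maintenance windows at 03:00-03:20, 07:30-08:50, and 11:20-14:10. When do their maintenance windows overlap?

07:30–08:50, 11:20–14:10

Merge the first list: 03:50–10:20, 10:30–15:00.
03:50–10:20 meets the second set on 07:30–08:50.
10:30–15:00 meets the second set on 11:20–14:10.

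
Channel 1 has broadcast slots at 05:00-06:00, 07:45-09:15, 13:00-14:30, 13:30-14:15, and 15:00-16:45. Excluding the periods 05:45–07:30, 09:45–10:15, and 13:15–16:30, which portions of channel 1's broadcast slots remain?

05:00–05:45, 07:45–09:15, 13:00–13:15, 16:30–16:45

Merge the first list: 05:00–06:00, 07:45–09:15, 13:00–14:30, 15:00–16:45.
05:00–06:00 minus B → 05:00–05:45.
07:45–09:15: no B overlap → unchanged.
13:00–14:30 minus B → 13:00–13:15.
15:00–16:45 minus B → 16:30–16:45.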